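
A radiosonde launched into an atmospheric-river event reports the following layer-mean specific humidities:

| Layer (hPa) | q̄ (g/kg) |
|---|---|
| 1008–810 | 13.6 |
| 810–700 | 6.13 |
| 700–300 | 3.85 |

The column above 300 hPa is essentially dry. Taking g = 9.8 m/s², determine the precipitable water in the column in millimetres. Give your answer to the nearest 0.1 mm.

PW ≈ 50.1 mm

Precipitable water is the column-integrated vapour mass per unit area: PW = (1/g) Σ q̄ Δp, with q in kg/kg and Δp in Pa (1 kg/m² of water = 1 mm).
Layer 1008–810 hPa: Δp = 198 hPa = 19800 Pa, q̄ = 0.0136 kg/kg → 0.0136 × 19800 / 9.8 = 27.48 mm
Layer 810–700 hPa: Δp = 110 hPa = 11000 Pa, q̄ = 0.00613 kg/kg → 0.00613 × 11000 / 9.8 = 6.88 mm
Layer 700–300 hPa: Δp = 400 hPa = 40000 Pa, q̄ = 0.00385 kg/kg → 0.00385 × 40000 / 9.8 = 15.71 mm
PW = 27.48 + 6.88 + 15.71 = 50.07 ≈ 50.1 mm.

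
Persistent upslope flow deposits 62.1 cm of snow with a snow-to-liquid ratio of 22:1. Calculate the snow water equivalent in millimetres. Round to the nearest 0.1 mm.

SWE ≈ 28.2 mm

SWE = snow depth / ratio = 62.1 cm / 22 = 2.823 cm = 28.2 mm.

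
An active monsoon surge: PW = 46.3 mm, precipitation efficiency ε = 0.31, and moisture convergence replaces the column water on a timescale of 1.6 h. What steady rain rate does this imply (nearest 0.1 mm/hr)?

Each overturning extracts ε × PW = 0.31 × 46.3 = 14.353 mm.
Rate = ε·PW / τ = 14.353 / 1.6 h = 9.0 mm/hr.

R ≈ 9.0 mm/hr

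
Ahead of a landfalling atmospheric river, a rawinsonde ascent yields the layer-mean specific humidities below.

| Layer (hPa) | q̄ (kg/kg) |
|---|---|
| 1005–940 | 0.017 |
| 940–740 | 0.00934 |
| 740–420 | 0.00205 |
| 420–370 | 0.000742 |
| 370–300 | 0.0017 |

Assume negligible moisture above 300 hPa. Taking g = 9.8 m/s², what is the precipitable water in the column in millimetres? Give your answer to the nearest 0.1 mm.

PW ≈ 38.6 mm

Precipitable water is the column-integrated vapour mass per unit area: PW = (1/g) Σ q̄ Δp, with q in kg/kg and Δp in Pa (1 kg/m² of water = 1 mm).
Layer 1005–940 hPa: Δp = 65 hPa = 6500 Pa, q̄ = 0.017 kg/kg → 0.017 × 6500 / 9.8 = 11.28 mm
Layer 940–740 hPa: Δp = 200 hPa = 20000 Pa, q̄ = 0.00934 kg/kg → 0.00934 × 20000 / 9.8 = 19.06 mm
Layer 740–420 hPa: Δp = 320 hPa = 32000 Pa, q̄ = 0.00205 kg/kg → 0.00205 × 32000 / 9.8 = 6.69 mm
Layer 420–370 hPa: Δp = 50 hPa = 5000 Pa, q̄ = 0.000742 kg/kg → 0.000742 × 5000 / 9.8 = 0.38 mm
Layer 370–300 hPa: Δp = 70 hPa = 7000 Pa, q̄ = 0.0017 kg/kg → 0.0017 × 7000 / 9.8 = 1.21 mm
PW = 11.28 + 19.06 + 6.69 + 0.38 + 1.21 = 38.62 ≈ 38.6 mm.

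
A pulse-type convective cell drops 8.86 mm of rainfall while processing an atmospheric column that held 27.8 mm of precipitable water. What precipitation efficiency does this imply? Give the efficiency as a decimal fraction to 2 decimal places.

ε = rainfall / PW = 8.86 / 27.8 = 0.32.

ε ≈ 0.32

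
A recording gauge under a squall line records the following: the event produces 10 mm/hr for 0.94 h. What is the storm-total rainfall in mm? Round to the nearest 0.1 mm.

Total = Σ Rᵢ Δtᵢ = 10 × 0.94
      = 9.4 = 9.4 mm.

total ≈ 9.4 mm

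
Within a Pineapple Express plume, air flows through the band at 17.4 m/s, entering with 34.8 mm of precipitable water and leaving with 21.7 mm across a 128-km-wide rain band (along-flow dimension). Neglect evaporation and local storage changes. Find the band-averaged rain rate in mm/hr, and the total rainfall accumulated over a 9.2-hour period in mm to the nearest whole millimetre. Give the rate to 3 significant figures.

Column moisture flux per unit crosswind length is F = V × PW.
Inflow: F_in = 17.4 × 34.8 = 605.52 mm·m/s
Outflow: F_out = 17.4 × 21.7 = 377.58 mm·m/s
Steady-state rate R = (F_in − F_out)/L = (605.52 − 377.58) / 128000 m = 1.781e-03 mm/s.
R = 1.781e-03 × 3600 = 6.41 mm/hr.
Over 9.2 h: total = 6.41 × 9.2 = 58.972 ≈ 59 mm.

R ≈ 6.41 mm/hr; total ≈ 59 mm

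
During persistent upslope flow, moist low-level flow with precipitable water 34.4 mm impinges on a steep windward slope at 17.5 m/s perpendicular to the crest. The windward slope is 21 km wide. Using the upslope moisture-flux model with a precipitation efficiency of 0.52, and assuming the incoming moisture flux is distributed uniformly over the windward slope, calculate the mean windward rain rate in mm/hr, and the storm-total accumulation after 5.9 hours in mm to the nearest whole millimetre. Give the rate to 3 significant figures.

Incoming column moisture flux per unit ridge length: F = V × PW = 17.5 × 34.4 = 602 mm·m/s.
Spread over the 21 km slope with efficiency ε = 0.52: R = ε·F/W = 0.52 × 602 / 21000 m = 1.491e-02 mm/s.
R = 1.491e-02 × 3600 = 53.7 mm/hr.
Over 5.9 h: total = 53.7 × 5.9 = 316.83 ≈ 317 mm.

R ≈ 53.7 mm/hr; total ≈ 317 mm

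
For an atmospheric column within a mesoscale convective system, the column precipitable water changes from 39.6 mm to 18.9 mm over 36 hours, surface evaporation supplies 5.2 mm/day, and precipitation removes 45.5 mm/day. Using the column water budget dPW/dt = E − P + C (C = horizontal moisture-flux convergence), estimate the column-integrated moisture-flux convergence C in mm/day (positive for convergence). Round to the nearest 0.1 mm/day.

C ≈ 26.5 mm/day

dPW/dt = (18.9 − 39.6) mm / (36/24 day) = -13.800 mm/day.
C = dPW/dt − E + P = (-13.800) − 5.2 + 45.5 = 26.5 mm/day.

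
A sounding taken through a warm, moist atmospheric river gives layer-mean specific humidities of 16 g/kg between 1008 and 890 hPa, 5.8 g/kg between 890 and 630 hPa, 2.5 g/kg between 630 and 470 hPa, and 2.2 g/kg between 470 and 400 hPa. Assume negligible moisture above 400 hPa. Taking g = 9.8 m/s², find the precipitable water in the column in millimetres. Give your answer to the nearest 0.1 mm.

PW ≈ 40.3 mm

Precipitable water is the column-integrated vapour mass per unit area: PW = (1/g) Σ q̄ Δp, with q in kg/kg and Δp in Pa (1 kg/m² of water = 1 mm).
Layer 1008–890 hPa: Δp = 118 hPa = 11800 Pa, q̄ = 0.016 kg/kg → 0.016 × 11800 / 9.8 = 19.27 mm
Layer 890–630 hPa: Δp = 260 hPa = 26000 Pa, q̄ = 0.0058 kg/kg → 0.0058 × 26000 / 9.8 = 15.39 mm
Layer 630–470 hPa: Δp = 160 hPa = 16000 Pa, q̄ = 0.0025 kg/kg → 0.0025 × 16000 / 9.8 = 4.08 mm
Layer 470–400 hPa: Δp = 70 hPa = 7000 Pa, q̄ = 0.0022 kg/kg → 0.0022 × 7000 / 9.8 = 1.57 mm
PW = 19.27 + 15.39 + 4.08 + 1.57 = 40.31 ≈ 40.3 mm.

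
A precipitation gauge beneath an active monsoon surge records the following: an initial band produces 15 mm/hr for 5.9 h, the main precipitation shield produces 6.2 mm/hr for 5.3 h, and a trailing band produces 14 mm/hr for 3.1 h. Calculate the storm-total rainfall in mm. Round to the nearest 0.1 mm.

Total = Σ Rᵢ Δtᵢ = 15 × 5.9 + 6.2 × 5.3 + 14 × 3.1
      = 88.5 + 32.86 + 43.4 = 164.8 mm.

total ≈ 164.8 mm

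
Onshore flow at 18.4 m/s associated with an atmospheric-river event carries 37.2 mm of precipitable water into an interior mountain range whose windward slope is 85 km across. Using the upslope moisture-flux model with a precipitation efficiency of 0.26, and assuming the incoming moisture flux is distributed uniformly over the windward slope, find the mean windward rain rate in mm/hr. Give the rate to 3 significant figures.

Incoming column moisture flux per unit ridge length: F = V × PW = 18.4 × 37.2 = 684.48 mm·m/s.
Spread over the 85 km slope with efficiency ε = 0.26: R = ε·F/W = 0.26 × 684.48 / 85000 m = 2.094e-03 mm/s.
R = 2.094e-03 × 3600 = 7.54 mm/hr.

R ≈ 7.54 mm/hr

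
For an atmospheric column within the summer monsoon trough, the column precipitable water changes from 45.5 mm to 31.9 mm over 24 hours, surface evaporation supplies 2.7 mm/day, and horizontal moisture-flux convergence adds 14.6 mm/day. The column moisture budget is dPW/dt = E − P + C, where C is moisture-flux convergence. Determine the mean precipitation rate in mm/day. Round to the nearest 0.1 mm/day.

P ≈ 30.9 mm/day

dPW/dt = (31.9 − 45.5) mm / (24/24 day) = -13.600 mm/day.
P = E + C − dPW/dt = 2.7 + (14.6) − (-13.600) = 30.9 mm/day.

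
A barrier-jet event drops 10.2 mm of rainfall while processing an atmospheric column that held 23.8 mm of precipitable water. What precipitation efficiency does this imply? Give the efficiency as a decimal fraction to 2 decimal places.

ε ≈ 0.43

ε = rainfall / PW = 10.2 / 23.8 = 0.43.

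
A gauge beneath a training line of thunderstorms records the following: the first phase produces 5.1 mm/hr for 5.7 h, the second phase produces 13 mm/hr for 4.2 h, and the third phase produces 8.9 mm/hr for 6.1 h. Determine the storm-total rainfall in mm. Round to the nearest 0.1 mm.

Total = Σ Rᵢ Δtᵢ = 5.1 × 5.7 + 13 × 4.2 + 8.9 × 6.1
      = 29.07 + 54.6 + 54.29 = 138.0 mm.

total ≈ 138.0 mm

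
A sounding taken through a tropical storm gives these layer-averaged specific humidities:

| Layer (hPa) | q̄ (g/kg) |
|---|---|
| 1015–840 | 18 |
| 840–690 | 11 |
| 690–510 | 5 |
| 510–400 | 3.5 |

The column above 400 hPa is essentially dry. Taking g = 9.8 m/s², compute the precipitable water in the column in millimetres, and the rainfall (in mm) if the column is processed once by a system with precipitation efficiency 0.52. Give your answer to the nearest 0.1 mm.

PW ≈ 62.1 mm; rainfall ≈ 32.3 mm

Precipitable water is the column-integrated vapour mass per unit area: PW = (1/g) Σ q̄ Δp, with q in kg/kg and Δp in Pa (1 kg/m² of water = 1 mm).
Layer 1015–840 hPa: Δp = 175 hPa = 17500 Pa, q̄ = 0.018 kg/kg → 0.018 × 17500 / 9.8 = 32.14 mm
Layer 840–690 hPa: Δp = 150 hPa = 15000 Pa, q̄ = 0.011 kg/kg → 0.011 × 15000 / 9.8 = 16.84 mm
Layer 690–510 hPa: Δp = 180 hPa = 18000 Pa, q̄ = 0.005 kg/kg → 0.005 × 18000 / 9.8 = 9.18 mm
Layer 510–400 hPa: Δp = 110 hPa = 11000 Pa, q̄ = 0.0035 kg/kg → 0.0035 × 11000 / 9.8 = 3.93 mm
PW = 32.14 + 16.84 + 9.18 + 3.93 = 62.09 ≈ 62.1 mm.
Rainfall = ε × PW = 0.52 × 62.1 = 32.3 mm.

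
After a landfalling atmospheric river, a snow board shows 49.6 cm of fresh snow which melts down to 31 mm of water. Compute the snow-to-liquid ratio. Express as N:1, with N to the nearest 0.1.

Ratio = snow depth / SWE = 496 mm / 31 mm = 16.0, i.e. 16.0:1.

ratio ≈ 16.0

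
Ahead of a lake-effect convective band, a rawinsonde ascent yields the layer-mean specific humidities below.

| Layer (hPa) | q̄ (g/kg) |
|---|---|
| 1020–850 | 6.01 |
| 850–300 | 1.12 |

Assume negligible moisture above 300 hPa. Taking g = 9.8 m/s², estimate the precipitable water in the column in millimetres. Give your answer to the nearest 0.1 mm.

PW ≈ 16.7 mm

Precipitable water is the column-integrated vapour mass per unit area: PW = (1/g) Σ q̄ Δp, with q in kg/kg and Δp in Pa (1 kg/m² of water = 1 mm).
Layer 1020–850 hPa: Δp = 170 hPa = 17000 Pa, q̄ = 0.00601 kg/kg → 0.00601 × 17000 / 9.8 = 10.43 mm
Layer 850–300 hPa: Δp = 550 hPa = 55000 Pa, q̄ = 0.00112 kg/kg → 0.00112 × 55000 / 9.8 = 6.29 mm
PW = 10.43 + 6.29 = 16.72 ≈ 16.7 mm.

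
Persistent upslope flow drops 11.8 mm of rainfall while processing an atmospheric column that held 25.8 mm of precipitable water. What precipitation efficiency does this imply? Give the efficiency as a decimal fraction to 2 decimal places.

ε ≈ 0.46

ε = rainfall / PW = 11.8 / 25.8 = 0.46.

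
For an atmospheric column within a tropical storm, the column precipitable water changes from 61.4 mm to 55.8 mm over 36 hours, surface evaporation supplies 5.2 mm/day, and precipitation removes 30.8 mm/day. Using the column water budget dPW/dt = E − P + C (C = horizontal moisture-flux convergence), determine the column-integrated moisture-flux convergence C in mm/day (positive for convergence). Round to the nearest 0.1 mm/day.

dPW/dt = (55.8 − 61.4) mm / (36/24 day) = -3.733 mm/day.
C = dPW/dt − E + P = (-3.733) − 5.2 + 30.8 = 21.9 mm/day.

C ≈ 21.9 mm/day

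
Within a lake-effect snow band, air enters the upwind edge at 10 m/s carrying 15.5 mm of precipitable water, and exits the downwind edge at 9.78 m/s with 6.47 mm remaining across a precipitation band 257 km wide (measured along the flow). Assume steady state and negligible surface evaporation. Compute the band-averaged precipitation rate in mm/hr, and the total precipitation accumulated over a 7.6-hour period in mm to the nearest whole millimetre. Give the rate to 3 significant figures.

Column moisture flux per unit crosswind length is F = V × PW.
Inflow: F_in = 10 × 15.5 = 155 mm·m/s
Outflow: F_out = 9.78 × 6.47 = 63.2766 mm·m/s
Steady-state rate R = (F_in − F_out)/L = (155 − 63.2766) / 257000 m = 3.569e-04 mm/s.
R = 3.569e-04 × 3600 = 1.28 mm/hr.
Over 7.6 h: total = 1.28 × 7.6 = 9.728 ≈ 10 mm.

R ≈ 1.28 mm/hr; total ≈ 10 mm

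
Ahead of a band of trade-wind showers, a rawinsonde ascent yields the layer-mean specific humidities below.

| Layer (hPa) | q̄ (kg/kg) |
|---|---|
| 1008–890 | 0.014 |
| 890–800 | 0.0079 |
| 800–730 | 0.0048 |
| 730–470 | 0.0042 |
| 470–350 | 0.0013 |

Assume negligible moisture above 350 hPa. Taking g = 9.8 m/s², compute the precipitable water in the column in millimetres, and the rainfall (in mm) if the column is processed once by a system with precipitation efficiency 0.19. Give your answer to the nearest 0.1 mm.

PW ≈ 40.3 mm; rainfall ≈ 7.7 mm

Precipitable water is the column-integrated vapour mass per unit area: PW = (1/g) Σ q̄ Δp, with q in kg/kg and Δp in Pa (1 kg/m² of water = 1 mm).
Layer 1008–890 hPa: Δp = 118 hPa = 11800 Pa, q̄ = 0.014 kg/kg → 0.014 × 11800 / 9.8 = 16.86 mm
Layer 890–800 hPa: Δp = 90 hPa = 9000 Pa, q̄ = 0.0079 kg/kg → 0.0079 × 9000 / 9.8 = 7.26 mm
Layer 800–730 hPa: Δp = 70 hPa = 7000 Pa, q̄ = 0.0048 kg/kg → 0.0048 × 7000 / 9.8 = 3.43 mm
Layer 730–470 hPa: Δp = 260 hPa = 26000 Pa, q̄ = 0.0042 kg/kg → 0.0042 × 26000 / 9.8 = 11.14 mm
Layer 470–350 hPa: Δp = 120 hPa = 12000 Pa, q̄ = 0.0013 kg/kg → 0.0013 × 12000 / 9.8 = 1.59 mm
PW = 16.86 + 7.26 + 3.43 + 11.14 + 1.59 = 40.28 ≈ 40.3 mm.
Rainfall = ε × PW = 0.19 × 40.3 = 7.7 mm.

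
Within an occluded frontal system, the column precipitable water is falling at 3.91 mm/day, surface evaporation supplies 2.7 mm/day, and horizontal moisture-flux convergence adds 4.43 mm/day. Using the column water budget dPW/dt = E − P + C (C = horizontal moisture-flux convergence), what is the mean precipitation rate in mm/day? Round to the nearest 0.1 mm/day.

dPW/dt = -3.91 mm/day.
P = E + C − dPW/dt = 2.7 + (4.43) − (-3.91) = 11.0 mm/day.

P ≈ 11.0 mm/day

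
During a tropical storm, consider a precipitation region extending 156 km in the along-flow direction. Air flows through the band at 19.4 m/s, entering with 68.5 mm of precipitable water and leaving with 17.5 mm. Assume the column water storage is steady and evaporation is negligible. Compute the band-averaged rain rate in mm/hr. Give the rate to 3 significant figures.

R ≈ 22.8 mm/hr

Column moisture flux per unit crosswind length is F = V × PW.
Inflow: F_in = 19.4 × 68.5 = 1328.9 mm·m/s
Outflow: F_out = 19.4 × 17.5 = 339.5 mm·m/s
Steady-state rate R = (F_in − F_out)/L = (1328.9 − 339.5) / 156000 m = 6.342e-03 mm/s.
R = 6.342e-03 × 3600 = 22.8 mm/hr.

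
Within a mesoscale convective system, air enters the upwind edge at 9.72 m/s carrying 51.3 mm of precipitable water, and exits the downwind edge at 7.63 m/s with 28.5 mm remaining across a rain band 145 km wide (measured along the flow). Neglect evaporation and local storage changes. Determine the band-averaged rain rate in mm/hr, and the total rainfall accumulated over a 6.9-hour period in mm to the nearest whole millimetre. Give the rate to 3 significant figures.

R ≈ 6.98 mm/hr; total ≈ 48 mm

Column moisture flux per unit crosswind length is F = V × PW.
Inflow: F_in = 9.72 × 51.3 = 498.636 mm·m/s
Outflow: F_out = 7.63 × 28.5 = 217.455 mm·m/s
Steady-state rate R = (F_in − F_out)/L = (498.636 − 217.455) / 145000 m = 1.939e-03 mm/s.
R = 1.939e-03 × 3600 = 6.98 mm/hr.
Over 6.9 h: total = 6.98 × 6.9 = 48.162 ≈ 48 mm.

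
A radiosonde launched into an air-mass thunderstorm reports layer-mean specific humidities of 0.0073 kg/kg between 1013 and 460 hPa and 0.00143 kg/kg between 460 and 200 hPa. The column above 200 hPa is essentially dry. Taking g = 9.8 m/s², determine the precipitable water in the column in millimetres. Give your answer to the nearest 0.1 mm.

Precipitable water is the column-integrated vapour mass per unit area: PW = (1/g) Σ q̄ Δp, with q in kg/kg and Δp in Pa (1 kg/m² of water = 1 mm).
Layer 1013–460 hPa: Δp = 553 hPa = 55300 Pa, q̄ = 0.0073 kg/kg → 0.0073 × 55300 / 9.8 = 41.19 mm
Layer 460–200 hPa: Δp = 260 hPa = 26000 Pa, q̄ = 0.00143 kg/kg → 0.00143 × 26000 / 9.8 = 3.79 mm
PW = 41.19 + 3.79 = 44.98 ≈ 45.0 mm.

PW ≈ 45.0 mm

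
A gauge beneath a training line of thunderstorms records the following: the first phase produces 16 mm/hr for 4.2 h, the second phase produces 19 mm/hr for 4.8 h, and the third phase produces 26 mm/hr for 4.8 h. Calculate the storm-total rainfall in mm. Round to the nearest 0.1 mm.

Total = Σ Rᵢ Δtᵢ = 16 × 4.2 + 19 × 4.8 + 26 × 4.8
      = 67.2 + 91.2 + 124.8 = 283.2 mm.

total ≈ 283.2 mm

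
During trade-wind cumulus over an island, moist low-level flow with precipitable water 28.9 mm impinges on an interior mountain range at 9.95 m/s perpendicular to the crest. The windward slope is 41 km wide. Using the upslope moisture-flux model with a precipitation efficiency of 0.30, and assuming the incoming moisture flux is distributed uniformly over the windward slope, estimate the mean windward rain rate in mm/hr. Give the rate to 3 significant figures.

Incoming column moisture flux per unit ridge length: F = V × PW = 9.95 × 28.9 = 287.555 mm·m/s.
Spread over the 41 km slope with efficiency ε = 0.30: R = ε·F/W = 0.30 × 287.555 / 41000 m = 2.104e-03 mm/s.
R = 2.104e-03 × 3600 = 7.57 mm/hr.

R ≈ 7.57 mm/hr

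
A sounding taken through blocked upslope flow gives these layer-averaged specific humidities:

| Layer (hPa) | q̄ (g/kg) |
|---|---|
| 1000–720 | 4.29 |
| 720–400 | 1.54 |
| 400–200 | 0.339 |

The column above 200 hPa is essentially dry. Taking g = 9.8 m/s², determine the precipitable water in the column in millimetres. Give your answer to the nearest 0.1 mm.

Precipitable water is the column-integrated vapour mass per unit area: PW = (1/g) Σ q̄ Δp, with q in kg/kg and Δp in Pa (1 kg/m² of water = 1 mm).
Layer 1000–720 hPa: Δp = 280 hPa = 28000 Pa, q̄ = 0.00429 kg/kg → 0.00429 × 28000 / 9.8 = 12.26 mm
Layer 720–400 hPa: Δp = 320 hPa = 32000 Pa, q̄ = 0.00154 kg/kg → 0.00154 × 32000 / 9.8 = 5.03 mm
Layer 400–200 hPa: Δp = 200 hPa = 20000 Pa, q̄ = 0.000339 kg/kg → 0.000339 × 20000 / 9.8 = 0.69 mm
PW = 12.26 + 5.03 + 0.69 = 17.98 ≈ 18.0 mm.

PW ≈ 18.0 mm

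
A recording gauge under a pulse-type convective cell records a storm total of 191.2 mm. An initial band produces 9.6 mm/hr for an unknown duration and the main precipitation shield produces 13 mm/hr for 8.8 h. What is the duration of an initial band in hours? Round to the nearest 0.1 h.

duration ≈ 8.0 h

Known phases: 13 × 8.8 = 114.4 mm.
Remaining depth = 191.2 − 114.4 = 76.8 mm.
Duration = 76.8 / 9.6 = 8.0 h.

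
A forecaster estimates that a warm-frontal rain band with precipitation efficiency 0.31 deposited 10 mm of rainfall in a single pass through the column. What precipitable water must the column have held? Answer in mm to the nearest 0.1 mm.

PW = rainfall / ε = 10 / 0.31 = 32.3 mm.

PW ≈ 32.3 mm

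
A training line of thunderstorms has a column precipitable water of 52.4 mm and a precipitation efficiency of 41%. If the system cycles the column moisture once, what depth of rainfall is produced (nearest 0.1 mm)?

Rainfall = ε × PW = 0.41 × 52.4 = 21.5 mm.

rainfall ≈ 21.5 mm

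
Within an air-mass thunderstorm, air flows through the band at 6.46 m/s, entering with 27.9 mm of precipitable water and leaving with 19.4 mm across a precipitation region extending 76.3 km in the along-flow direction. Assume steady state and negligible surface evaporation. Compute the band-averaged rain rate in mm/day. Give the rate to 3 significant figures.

R ≈ 62.2 mm/day

Column moisture flux per unit crosswind length is F = V × PW.
Inflow: F_in = 6.46 × 27.9 = 180.234 mm·m/s
Outflow: F_out = 6.46 × 19.4 = 125.324 mm·m/s
Steady-state rate R = (F_in − F_out)/L = (180.234 − 125.324) / 76300 m = 7.197e-04 mm/s.
R = 7.197e-04 × 3600 × 24 = 62.2 mm/day.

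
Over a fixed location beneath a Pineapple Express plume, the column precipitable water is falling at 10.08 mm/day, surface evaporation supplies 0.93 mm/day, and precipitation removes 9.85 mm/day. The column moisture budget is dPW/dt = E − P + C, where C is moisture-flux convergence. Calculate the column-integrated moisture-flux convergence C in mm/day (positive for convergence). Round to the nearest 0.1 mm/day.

dPW/dt = -10.08 mm/day.
C = dPW/dt − E + P = (-10.08) − 0.93 + 9.85 = -1.2 mm/day.

C ≈ -1.2 mm/day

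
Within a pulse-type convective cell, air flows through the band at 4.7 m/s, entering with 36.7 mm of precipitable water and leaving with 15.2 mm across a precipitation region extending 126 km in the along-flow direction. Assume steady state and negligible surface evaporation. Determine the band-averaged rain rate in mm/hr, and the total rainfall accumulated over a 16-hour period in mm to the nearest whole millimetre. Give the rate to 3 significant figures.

R ≈ 2.89 mm/hr; total ≈ 46 mm

Column moisture flux per unit crosswind length is F = V × PW.
Inflow: F_in = 4.7 × 36.7 = 172.49 mm·m/s
Outflow: F_out = 4.7 × 15.2 = 71.44 mm·m/s
Steady-state rate R = (F_in − F_out)/L = (172.49 − 71.44) / 126000 m = 8.020e-04 mm/s.
R = 8.020e-04 × 3600 = 2.89 mm/hr.
Over 16 h: total = 2.89 × 16 = 46.24 ≈ 46 mm.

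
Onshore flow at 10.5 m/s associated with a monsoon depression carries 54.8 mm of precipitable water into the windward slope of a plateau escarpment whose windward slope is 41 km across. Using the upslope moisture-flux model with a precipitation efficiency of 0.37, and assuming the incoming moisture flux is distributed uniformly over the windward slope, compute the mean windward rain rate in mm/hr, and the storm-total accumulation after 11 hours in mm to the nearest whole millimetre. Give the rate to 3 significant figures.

Incoming column moisture flux per unit ridge length: F = V × PW = 10.5 × 54.8 = 575.4 mm·m/s.
Spread over the 41 km slope with efficiency ε = 0.37: R = ε·F/W = 0.37 × 575.4 / 41000 m = 5.193e-03 mm/s.
R = 5.193e-03 × 3600 = 18.7 mm/hr.
Over 11 h: total = 18.7 × 11 = 205.7 ≈ 206 mm.

R ≈ 18.7 mm/hr; total ≈ 206 mm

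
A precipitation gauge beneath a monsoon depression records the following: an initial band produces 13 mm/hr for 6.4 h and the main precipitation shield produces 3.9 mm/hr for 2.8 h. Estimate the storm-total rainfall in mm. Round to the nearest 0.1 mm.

Total = Σ Rᵢ Δtᵢ = 13 × 6.4 + 3.9 × 2.8
      = 83.2 + 10.92 = 94.1 mm.

total ≈ 94.1 mm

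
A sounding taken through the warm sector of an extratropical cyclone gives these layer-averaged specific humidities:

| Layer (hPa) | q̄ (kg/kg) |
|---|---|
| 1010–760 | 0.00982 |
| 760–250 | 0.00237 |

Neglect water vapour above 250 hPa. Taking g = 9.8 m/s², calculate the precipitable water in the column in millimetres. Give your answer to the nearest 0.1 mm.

Precipitable water is the column-integrated vapour mass per unit area: PW = (1/g) Σ q̄ Δp, with q in kg/kg and Δp in Pa (1 kg/m² of water = 1 mm).
Layer 1010–760 hPa: Δp = 250 hPa = 25000 Pa, q̄ = 0.00982 kg/kg → 0.00982 × 25000 / 9.8 = 25.05 mm
Layer 760–250 hPa: Δp = 510 hPa = 51000 Pa, q̄ = 0.00237 kg/kg → 0.00237 × 51000 / 9.8 = 12.33 mm
PW = 25.05 + 12.33 = 37.38 ≈ 37.4 mm.

PW ≈ 37.4 mm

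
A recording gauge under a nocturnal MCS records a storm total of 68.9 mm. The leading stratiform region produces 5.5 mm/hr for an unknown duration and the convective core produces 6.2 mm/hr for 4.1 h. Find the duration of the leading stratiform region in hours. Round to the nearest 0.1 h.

duration ≈ 7.9 h

Known phases: 6.2 × 4.1 = 25.42 mm.
Remaining depth = 68.9 − 25.42 = 43.48 mm.
Duration = 43.48 / 5.5 = 7.9 h.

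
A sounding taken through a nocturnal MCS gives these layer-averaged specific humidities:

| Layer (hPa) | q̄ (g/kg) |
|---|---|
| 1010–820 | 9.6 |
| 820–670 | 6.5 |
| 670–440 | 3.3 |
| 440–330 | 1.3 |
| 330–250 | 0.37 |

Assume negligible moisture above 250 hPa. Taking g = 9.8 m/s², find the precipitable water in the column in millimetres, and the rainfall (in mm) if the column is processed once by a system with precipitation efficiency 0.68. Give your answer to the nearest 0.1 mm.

Precipitable water is the column-integrated vapour mass per unit area: PW = (1/g) Σ q̄ Δp, with q in kg/kg and Δp in Pa (1 kg/m² of water = 1 mm).
Layer 1010–820 hPa: Δp = 190 hPa = 19000 Pa, q̄ = 0.0096 kg/kg → 0.0096 × 19000 / 9.8 = 18.61 mm
Layer 820–670 hPa: Δp = 150 hPa = 15000 Pa, q̄ = 0.0065 kg/kg → 0.0065 × 15000 / 9.8 = 9.95 mm
Layer 670–440 hPa: Δp = 230 hPa = 23000 Pa, q̄ = 0.0033 kg/kg → 0.0033 × 23000 / 9.8 = 7.74 mm
Layer 440–330 hPa: Δp = 110 hPa = 11000 Pa, q̄ = 0.0013 kg/kg → 0.0013 × 11000 / 9.8 = 1.46 mm
Layer 330–250 hPa: Δp = 80 hPa = 8000 Pa, q̄ = 0.00037 kg/kg → 0.00037 × 8000 / 9.8 = 0.30 mm
PW = 18.61 + 9.95 + 7.74 + 1.46 + 0.30 = 38.06 ≈ 38.1 mm.
Rainfall = ε × PW = 0.68 × 38.1 = 25.9 mm.

PW ≈ 38.1 mm; rainfall ≈ 25.9 mm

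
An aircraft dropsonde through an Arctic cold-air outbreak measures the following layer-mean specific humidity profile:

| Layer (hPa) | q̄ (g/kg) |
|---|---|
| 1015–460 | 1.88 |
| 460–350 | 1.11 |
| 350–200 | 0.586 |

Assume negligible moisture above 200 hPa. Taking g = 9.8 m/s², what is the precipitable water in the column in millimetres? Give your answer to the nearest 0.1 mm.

Precipitable water is the column-integrated vapour mass per unit area: PW = (1/g) Σ q̄ Δp, with q in kg/kg and Δp in Pa (1 kg/m² of water = 1 mm).
Layer 1015–460 hPa: Δp = 555 hPa = 55500 Pa, q̄ = 0.00188 kg/kg → 0.00188 × 55500 / 9.8 = 10.65 mm
Layer 460–350 hPa: Δp = 110 hPa = 11000 Pa, q̄ = 0.00111 kg/kg → 0.00111 × 11000 / 9.8 = 1.25 mm
Layer 350–200 hPa: Δp = 150 hPa = 15000 Pa, q̄ = 0.000586 kg/kg → 0.000586 × 15000 / 9.8 = 0.90 mm
PW = 10.65 + 1.25 + 0.90 = 12.80 ≈ 12.8 mm.

PW ≈ 12.8 mm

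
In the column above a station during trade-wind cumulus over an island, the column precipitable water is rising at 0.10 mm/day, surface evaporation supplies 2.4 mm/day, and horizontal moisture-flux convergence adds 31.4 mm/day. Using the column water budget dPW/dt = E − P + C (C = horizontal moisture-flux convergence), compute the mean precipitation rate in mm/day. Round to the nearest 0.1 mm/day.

dPW/dt = +0.10 mm/day.
P = E + C − dPW/dt = 2.4 + (31.4) − (+0.10) = 33.7 mm/day.

P ≈ 33.7 mm/day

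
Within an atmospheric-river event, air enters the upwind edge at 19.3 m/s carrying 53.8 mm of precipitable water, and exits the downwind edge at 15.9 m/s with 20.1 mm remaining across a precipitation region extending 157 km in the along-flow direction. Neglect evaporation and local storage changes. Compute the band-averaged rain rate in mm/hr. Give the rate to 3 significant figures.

Column moisture flux per unit crosswind length is F = V × PW.
Inflow: F_in = 19.3 × 53.8 = 1038.34 mm·m/s
Outflow: F_out = 15.9 × 20.1 = 319.59 mm·m/s
Steady-state rate R = (F_in − F_out)/L = (1038.34 − 319.59) / 157000 m = 4.578e-03 mm/s.
R = 4.578e-03 × 3600 = 16.5 mm/hr.

R ≈ 16.5 mm/hr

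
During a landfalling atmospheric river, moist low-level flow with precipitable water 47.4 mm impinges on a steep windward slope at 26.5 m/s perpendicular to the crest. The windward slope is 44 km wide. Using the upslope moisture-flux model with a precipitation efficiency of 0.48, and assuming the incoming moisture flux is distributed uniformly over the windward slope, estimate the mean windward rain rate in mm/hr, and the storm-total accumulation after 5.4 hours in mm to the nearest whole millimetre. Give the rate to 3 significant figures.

Incoming column moisture flux per unit ridge length: F = V × PW = 26.5 × 47.4 = 1256.1 mm·m/s.
Spread over the 44 km slope with efficiency ε = 0.48: R = ε·F/W = 0.48 × 1256.1 / 44000 m = 1.370e-02 mm/s.
R = 1.370e-02 × 3600 = 49.3 mm/hr.
Over 5.4 h: total = 49.3 × 5.4 = 266.22 ≈ 266 mm.

R ≈ 49.3 mm/hr; total ≈ 266 mm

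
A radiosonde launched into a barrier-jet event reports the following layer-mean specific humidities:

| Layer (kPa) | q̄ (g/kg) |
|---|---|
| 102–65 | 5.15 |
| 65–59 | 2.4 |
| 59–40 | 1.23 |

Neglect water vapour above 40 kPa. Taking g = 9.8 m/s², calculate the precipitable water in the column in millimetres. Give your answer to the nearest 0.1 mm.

Precipitable water is the column-integrated vapour mass per unit area: PW = (1/g) Σ q̄ Δp, with q in kg/kg and Δp in Pa (1 kg/m² of water = 1 mm).
Layer 102–65 kPa: Δp = 370 hPa = 37000 Pa, q̄ = 0.00515 kg/kg → 0.00515 × 37000 / 9.8 = 19.44 mm
Layer 65–59 kPa: Δp = 60 hPa = 6000 Pa, q̄ = 0.0024 kg/kg → 0.0024 × 6000 / 9.8 = 1.47 mm
Layer 59–40 kPa: Δp = 190 hPa = 19000 Pa, q̄ = 0.00123 kg/kg → 0.00123 × 19000 / 9.8 = 2.38 mm
PW = 19.44 + 1.47 + 2.38 = 23.29 ≈ 23.3 mm.

PW ≈ 23.3 mm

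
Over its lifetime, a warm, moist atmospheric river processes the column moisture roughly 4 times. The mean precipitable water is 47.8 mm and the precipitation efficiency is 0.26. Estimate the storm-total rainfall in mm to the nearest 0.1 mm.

Each cycle deposits ε × PW = 0.26 × 47.8 = 12.428 mm.
Over 4 cycles: 4 × 12.428 = 49.7 mm.

rainfall ≈ 49.7 mm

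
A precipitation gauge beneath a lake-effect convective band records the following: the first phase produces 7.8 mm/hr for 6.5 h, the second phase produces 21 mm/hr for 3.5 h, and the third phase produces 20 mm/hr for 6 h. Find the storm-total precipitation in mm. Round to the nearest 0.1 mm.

Total = Σ Rᵢ Δtᵢ = 7.8 × 6.5 + 21 × 3.5 + 20 × 6
      = 50.7 + 73.5 + 120 = 244.2 mm.

total ≈ 244.2 mm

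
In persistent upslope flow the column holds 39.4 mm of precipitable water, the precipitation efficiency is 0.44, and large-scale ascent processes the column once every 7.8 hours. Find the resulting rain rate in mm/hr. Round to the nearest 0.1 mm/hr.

Each overturning extracts ε × PW = 0.44 × 39.4 = 17.336 mm.
Rate = ε·PW / τ = 17.336 / 7.8 h = 2.2 mm/hr.

R ≈ 2.2 mm/hr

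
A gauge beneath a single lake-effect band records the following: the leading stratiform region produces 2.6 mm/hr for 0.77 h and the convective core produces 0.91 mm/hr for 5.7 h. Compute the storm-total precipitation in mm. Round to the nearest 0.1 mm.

total ≈ 7.2 mm

Total = Σ Rᵢ Δtᵢ = 2.6 × 0.77 + 0.91 × 5.7
      = 2.002 + 5.187 = 7.2 mm.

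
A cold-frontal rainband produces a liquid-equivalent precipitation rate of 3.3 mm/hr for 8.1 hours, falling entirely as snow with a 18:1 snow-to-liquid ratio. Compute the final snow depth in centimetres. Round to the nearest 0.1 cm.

snow depth ≈ 48.1 cm

Liquid-equivalent depth = 3.3 × 8.1 = 26.73 mm.
Snow depth = 26.73 mm × 18 = 481.14 mm = 48.1 cm.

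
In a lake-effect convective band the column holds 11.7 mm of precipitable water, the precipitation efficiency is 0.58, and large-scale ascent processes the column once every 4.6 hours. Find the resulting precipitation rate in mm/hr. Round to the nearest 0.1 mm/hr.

R ≈ 1.5 mm/hr

Each overturning extracts ε × PW = 0.58 × 11.7 = 6.786 mm.
Rate = ε·PW / τ = 6.786 / 4.6 h = 1.5 mm/hr.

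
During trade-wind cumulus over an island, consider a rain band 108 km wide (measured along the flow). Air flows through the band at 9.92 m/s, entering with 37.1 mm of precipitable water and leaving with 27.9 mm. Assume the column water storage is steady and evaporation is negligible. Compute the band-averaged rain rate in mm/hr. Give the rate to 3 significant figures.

R ≈ 3.04 mm/hr

Column moisture flux per unit crosswind length is F = V × PW.
Inflow: F_in = 9.92 × 37.1 = 368.032 mm·m/s
Outflow: F_out = 9.92 × 27.9 = 276.768 mm·m/s
Steady-state rate R = (F_in − F_out)/L = (368.032 − 276.768) / 108000 m = 8.450e-04 mm/s.
R = 8.450e-04 × 3600 = 3.04 mm/hr.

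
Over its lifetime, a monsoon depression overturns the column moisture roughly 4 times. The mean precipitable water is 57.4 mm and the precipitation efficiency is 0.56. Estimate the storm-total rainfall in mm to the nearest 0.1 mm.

rainfall ≈ 128.6 mm

Each cycle deposits ε × PW = 0.56 × 57.4 = 32.144 mm.
Over 4 cycles: 4 × 32.144 = 128.6 mm.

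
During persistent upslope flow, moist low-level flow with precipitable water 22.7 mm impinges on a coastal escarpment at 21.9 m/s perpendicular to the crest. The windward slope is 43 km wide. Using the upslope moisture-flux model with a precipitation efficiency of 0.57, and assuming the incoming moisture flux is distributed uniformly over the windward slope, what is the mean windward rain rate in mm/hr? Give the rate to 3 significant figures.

Incoming column moisture flux per unit ridge length: F = V × PW = 21.9 × 22.7 = 497.13 mm·m/s.
Spread over the 43 km slope with efficiency ε = 0.57: R = ε·F/W = 0.57 × 497.13 / 43000 m = 6.590e-03 mm/s.
R = 6.590e-03 × 3600 = 23.7 mm/hr.

R ≈ 23.7 mm/hr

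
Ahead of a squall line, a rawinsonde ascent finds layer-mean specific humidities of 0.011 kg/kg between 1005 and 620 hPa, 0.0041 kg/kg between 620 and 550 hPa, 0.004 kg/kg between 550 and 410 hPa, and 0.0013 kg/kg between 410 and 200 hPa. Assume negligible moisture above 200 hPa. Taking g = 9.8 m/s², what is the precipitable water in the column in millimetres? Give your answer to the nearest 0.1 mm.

Precipitable water is the column-integrated vapour mass per unit area: PW = (1/g) Σ q̄ Δp, with q in kg/kg and Δp in Pa (1 kg/m² of water = 1 mm).
Layer 1005–620 hPa: Δp = 385 hPa = 38500 Pa, q̄ = 0.011 kg/kg → 0.011 × 38500 / 9.8 = 43.21 mm
Layer 620–550 hPa: Δp = 70 hPa = 7000 Pa, q̄ = 0.0041 kg/kg → 0.0041 × 7000 / 9.8 = 2.93 mm
Layer 550–410 hPa: Δp = 140 hPa = 14000 Pa, q̄ = 0.004 kg/kg → 0.004 × 14000 / 9.8 = 5.71 mm
Layer 410–200 hPa: Δp = 210 hPa = 21000 Pa, q̄ = 0.0013 kg/kg → 0.0013 × 21000 / 9.8 = 2.79 mm
PW = 43.21 + 2.93 + 5.71 + 2.79 = 54.64 ≈ 54.6 mm.

PW ≈ 54.6 mm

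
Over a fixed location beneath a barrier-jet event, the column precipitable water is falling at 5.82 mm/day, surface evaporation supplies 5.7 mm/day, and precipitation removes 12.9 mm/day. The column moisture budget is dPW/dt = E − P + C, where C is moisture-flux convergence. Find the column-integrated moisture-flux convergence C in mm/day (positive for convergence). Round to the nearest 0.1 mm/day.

dPW/dt = -5.82 mm/day.
C = dPW/dt − E + P = (-5.82) − 5.7 + 12.9 = 1.4 mm/day.

C ≈ 1.4 mm/day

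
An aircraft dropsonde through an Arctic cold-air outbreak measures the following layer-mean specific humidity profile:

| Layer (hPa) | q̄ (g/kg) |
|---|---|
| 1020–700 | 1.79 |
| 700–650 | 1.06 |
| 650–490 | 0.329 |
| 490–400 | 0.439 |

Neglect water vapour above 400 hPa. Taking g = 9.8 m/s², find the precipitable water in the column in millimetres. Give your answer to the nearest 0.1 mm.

PW ≈ 7.3 mm

Precipitable water is the column-integrated vapour mass per unit area: PW = (1/g) Σ q̄ Δp, with q in kg/kg and Δp in Pa (1 kg/m² of water = 1 mm).
Layer 1020–700 hPa: Δp = 320 hPa = 32000 Pa, q̄ = 0.00179 kg/kg → 0.00179 × 32000 / 9.8 = 5.84 mm
Layer 700–650 hPa: Δp = 50 hPa = 5000 Pa, q̄ = 0.00106 kg/kg → 0.00106 × 5000 / 9.8 = 0.54 mm
Layer 650–490 hPa: Δp = 160 hPa = 16000 Pa, q̄ = 0.000329 kg/kg → 0.000329 × 16000 / 9.8 = 0.54 mm
Layer 490–400 hPa: Δp = 90 hPa = 9000 Pa, q̄ = 0.000439 kg/kg → 0.000439 × 9000 / 9.8 = 0.40 mm
PW = 5.84 + 0.54 + 0.54 + 0.40 = 7.32 ≈ 7.3 mm.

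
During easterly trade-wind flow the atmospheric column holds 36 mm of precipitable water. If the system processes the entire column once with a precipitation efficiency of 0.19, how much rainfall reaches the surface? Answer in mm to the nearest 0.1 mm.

Rainfall = ε × PW = 0.19 × 36 = 6.8 mm.

rainfall ≈ 6.8 mm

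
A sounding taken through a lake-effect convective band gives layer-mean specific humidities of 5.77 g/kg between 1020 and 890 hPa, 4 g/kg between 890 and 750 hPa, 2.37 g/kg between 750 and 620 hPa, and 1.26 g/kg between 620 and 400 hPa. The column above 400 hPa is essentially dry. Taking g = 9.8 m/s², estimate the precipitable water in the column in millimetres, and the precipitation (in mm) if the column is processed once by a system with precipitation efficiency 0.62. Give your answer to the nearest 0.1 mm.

Precipitable water is the column-integrated vapour mass per unit area: PW = (1/g) Σ q̄ Δp, with q in kg/kg and Δp in Pa (1 kg/m² of water = 1 mm).
Layer 1020–890 hPa: Δp = 130 hPa = 13000 Pa, q̄ = 0.00577 kg/kg → 0.00577 × 13000 / 9.8 = 7.65 mm
Layer 890–750 hPa: Δp = 140 hPa = 14000 Pa, q̄ = 0.004 kg/kg → 0.004 × 14000 / 9.8 = 5.71 mm
Layer 750–620 hPa: Δp = 130 hPa = 13000 Pa, q̄ = 0.00237 kg/kg → 0.00237 × 13000 / 9.8 = 3.14 mm
Layer 620–400 hPa: Δp = 220 hPa = 22000 Pa, q̄ = 0.00126 kg/kg → 0.00126 × 22000 / 9.8 = 2.83 mm
PW = 7.65 + 5.71 + 3.14 + 2.83 = 19.33 ≈ 19.3 mm.
Precipitation = ε × PW = 0.62 × 19.3 = 12.0 mm.

PW ≈ 19.3 mm; precipitation ≈ 12.0 mm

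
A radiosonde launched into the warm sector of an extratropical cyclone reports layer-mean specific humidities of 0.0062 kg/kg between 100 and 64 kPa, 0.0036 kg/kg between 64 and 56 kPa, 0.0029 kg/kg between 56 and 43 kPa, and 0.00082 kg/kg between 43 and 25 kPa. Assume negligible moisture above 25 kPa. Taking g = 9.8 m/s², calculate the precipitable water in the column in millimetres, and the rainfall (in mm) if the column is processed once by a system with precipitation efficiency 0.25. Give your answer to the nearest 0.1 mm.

Precipitable water is the column-integrated vapour mass per unit area: PW = (1/g) Σ q̄ Δp, with q in kg/kg and Δp in Pa (1 kg/m² of water = 1 mm).
Layer 100–64 kPa: Δp = 360 hPa = 36000 Pa, q̄ = 0.0062 kg/kg → 0.0062 × 36000 / 9.8 = 22.78 mm
Layer 64–56 kPa: Δp = 80 hPa = 8000 Pa, q̄ = 0.0036 kg/kg → 0.0036 × 8000 / 9.8 = 2.94 mm
Layer 56–43 kPa: Δp = 130 hPa = 13000 Pa, q̄ = 0.0029 kg/kg → 0.0029 × 13000 / 9.8 = 3.85 mm
Layer 43–25 kPa: Δp = 180 hPa = 18000 Pa, q̄ = 0.00082 kg/kg → 0.00082 × 18000 / 9.8 = 1.51 mm
PW = 22.78 + 2.94 + 3.85 + 1.51 = 31.08 ≈ 31.1 mm.
Rainfall = ε × PW = 0.25 × 31.1 = 7.8 mm.

PW ≈ 31.1 mm; rainfall ≈ 7.8 mm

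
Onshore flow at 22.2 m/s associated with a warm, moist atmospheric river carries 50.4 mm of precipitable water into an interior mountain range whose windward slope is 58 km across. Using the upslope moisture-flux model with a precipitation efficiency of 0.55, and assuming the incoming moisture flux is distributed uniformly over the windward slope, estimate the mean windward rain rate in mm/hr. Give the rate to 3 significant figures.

R ≈ 38.2 mm/hr

Incoming column moisture flux per unit ridge length: F = V × PW = 22.2 × 50.4 = 1118.88 mm·m/s.
Spread over the 58 km slope with efficiency ε = 0.55: R = ε·F/W = 0.55 × 1118.88 / 58000 m = 1.061e-02 mm/s.
R = 1.061e-02 × 3600 = 38.2 mm/hr.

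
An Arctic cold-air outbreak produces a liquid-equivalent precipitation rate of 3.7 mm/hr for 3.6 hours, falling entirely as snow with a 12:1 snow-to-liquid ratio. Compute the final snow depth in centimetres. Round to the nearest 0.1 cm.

snow depth ≈ 16.0 cm

Liquid-equivalent depth = 3.7 × 3.6 = 13.32 mm.
Snow depth = 13.32 mm × 12 = 159.84 mm = 16.0 cm.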